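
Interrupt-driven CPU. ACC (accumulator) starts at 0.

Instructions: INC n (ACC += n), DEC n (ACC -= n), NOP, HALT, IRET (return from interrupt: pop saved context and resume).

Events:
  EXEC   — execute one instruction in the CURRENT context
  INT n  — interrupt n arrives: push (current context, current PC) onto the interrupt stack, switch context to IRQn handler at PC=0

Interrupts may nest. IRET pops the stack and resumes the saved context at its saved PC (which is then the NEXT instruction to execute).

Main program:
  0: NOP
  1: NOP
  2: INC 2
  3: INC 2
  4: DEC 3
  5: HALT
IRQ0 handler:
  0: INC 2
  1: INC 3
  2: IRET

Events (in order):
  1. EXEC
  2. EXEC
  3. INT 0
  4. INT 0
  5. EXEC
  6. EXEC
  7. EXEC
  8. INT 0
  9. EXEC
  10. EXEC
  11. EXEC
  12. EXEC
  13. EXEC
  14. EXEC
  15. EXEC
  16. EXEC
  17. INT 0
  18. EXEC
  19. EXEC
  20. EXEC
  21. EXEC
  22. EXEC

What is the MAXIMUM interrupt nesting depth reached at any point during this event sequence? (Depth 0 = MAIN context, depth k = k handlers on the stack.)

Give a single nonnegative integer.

Answer: 2

Derivation:
Event 1 (EXEC): [MAIN] PC=0: NOP [depth=0]
Event 2 (EXEC): [MAIN] PC=1: NOP [depth=0]
Event 3 (INT 0): INT 0 arrives: push (MAIN, PC=2), enter IRQ0 at PC=0 (depth now 1) [depth=1]
Event 4 (INT 0): INT 0 arrives: push (IRQ0, PC=0), enter IRQ0 at PC=0 (depth now 2) [depth=2]
Event 5 (EXEC): [IRQ0] PC=0: INC 2 -> ACC=2 [depth=2]
Event 6 (EXEC): [IRQ0] PC=1: INC 3 -> ACC=5 [depth=2]
Event 7 (EXEC): [IRQ0] PC=2: IRET -> resume IRQ0 at PC=0 (depth now 1) [depth=1]
Event 8 (INT 0): INT 0 arrives: push (IRQ0, PC=0), enter IRQ0 at PC=0 (depth now 2) [depth=2]
Event 9 (EXEC): [IRQ0] PC=0: INC 2 -> ACC=7 [depth=2]
Event 10 (EXEC): [IRQ0] PC=1: INC 3 -> ACC=10 [depth=2]
Event 11 (EXEC): [IRQ0] PC=2: IRET -> resume IRQ0 at PC=0 (depth now 1) [depth=1]
Event 12 (EXEC): [IRQ0] PC=0: INC 2 -> ACC=12 [depth=1]
Event 13 (EXEC): [IRQ0] PC=1: INC 3 -> ACC=15 [depth=1]
Event 14 (EXEC): [IRQ0] PC=2: IRET -> resume MAIN at PC=2 (depth now 0) [depth=0]
Event 15 (EXEC): [MAIN] PC=2: INC 2 -> ACC=17 [depth=0]
Event 16 (EXEC): [MAIN] PC=3: INC 2 -> ACC=19 [depth=0]
Event 17 (INT 0): INT 0 arrives: push (MAIN, PC=4), enter IRQ0 at PC=0 (depth now 1) [depth=1]
Event 18 (EXEC): [IRQ0] PC=0: INC 2 -> ACC=21 [depth=1]
Event 19 (EXEC): [IRQ0] PC=1: INC 3 -> ACC=24 [depth=1]
Event 20 (EXEC): [IRQ0] PC=2: IRET -> resume MAIN at PC=4 (depth now 0) [depth=0]
Event 21 (EXEC): [MAIN] PC=4: DEC 3 -> ACC=21 [depth=0]
Event 22 (EXEC): [MAIN] PC=5: HALT [depth=0]
Max depth observed: 2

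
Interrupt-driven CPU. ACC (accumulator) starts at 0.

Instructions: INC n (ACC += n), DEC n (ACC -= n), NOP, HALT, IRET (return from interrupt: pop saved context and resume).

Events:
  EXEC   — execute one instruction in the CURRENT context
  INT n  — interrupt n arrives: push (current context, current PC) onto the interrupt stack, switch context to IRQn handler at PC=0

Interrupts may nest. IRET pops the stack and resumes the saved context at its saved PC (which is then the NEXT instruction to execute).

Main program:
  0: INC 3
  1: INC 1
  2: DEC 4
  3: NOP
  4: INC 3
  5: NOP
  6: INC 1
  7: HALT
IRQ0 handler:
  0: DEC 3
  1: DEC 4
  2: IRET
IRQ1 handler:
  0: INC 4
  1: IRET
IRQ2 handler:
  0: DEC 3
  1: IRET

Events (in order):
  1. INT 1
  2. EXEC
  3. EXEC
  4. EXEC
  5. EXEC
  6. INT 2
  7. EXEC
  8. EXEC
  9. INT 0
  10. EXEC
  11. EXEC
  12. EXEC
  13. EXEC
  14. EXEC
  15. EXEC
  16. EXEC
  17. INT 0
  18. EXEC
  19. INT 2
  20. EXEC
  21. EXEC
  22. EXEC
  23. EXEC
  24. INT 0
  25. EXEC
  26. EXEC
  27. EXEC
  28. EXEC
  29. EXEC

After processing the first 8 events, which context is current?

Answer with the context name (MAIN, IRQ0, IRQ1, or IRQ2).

Event 1 (INT 1): INT 1 arrives: push (MAIN, PC=0), enter IRQ1 at PC=0 (depth now 1)
Event 2 (EXEC): [IRQ1] PC=0: INC 4 -> ACC=4
Event 3 (EXEC): [IRQ1] PC=1: IRET -> resume MAIN at PC=0 (depth now 0)
Event 4 (EXEC): [MAIN] PC=0: INC 3 -> ACC=7
Event 5 (EXEC): [MAIN] PC=1: INC 1 -> ACC=8
Event 6 (INT 2): INT 2 arrives: push (MAIN, PC=2), enter IRQ2 at PC=0 (depth now 1)
Event 7 (EXEC): [IRQ2] PC=0: DEC 3 -> ACC=5
Event 8 (EXEC): [IRQ2] PC=1: IRET -> resume MAIN at PC=2 (depth now 0)

Answer: MAIN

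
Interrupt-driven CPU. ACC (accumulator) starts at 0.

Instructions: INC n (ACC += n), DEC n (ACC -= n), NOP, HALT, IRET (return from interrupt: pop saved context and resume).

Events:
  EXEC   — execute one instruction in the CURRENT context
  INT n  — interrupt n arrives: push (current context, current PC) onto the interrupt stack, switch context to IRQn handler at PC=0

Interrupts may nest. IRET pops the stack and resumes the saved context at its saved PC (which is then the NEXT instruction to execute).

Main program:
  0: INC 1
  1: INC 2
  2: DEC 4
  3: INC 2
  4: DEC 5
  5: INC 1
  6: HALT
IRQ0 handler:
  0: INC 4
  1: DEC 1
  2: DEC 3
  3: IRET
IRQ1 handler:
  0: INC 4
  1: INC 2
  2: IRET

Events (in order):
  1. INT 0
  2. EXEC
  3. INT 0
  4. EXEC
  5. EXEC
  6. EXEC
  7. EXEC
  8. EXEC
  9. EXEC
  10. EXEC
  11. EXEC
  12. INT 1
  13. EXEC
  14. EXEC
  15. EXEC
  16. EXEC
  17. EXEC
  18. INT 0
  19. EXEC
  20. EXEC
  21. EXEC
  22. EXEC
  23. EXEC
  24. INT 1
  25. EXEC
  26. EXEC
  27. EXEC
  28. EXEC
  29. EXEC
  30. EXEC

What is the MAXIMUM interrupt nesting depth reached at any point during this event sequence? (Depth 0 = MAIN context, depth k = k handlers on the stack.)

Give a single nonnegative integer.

Event 1 (INT 0): INT 0 arrives: push (MAIN, PC=0), enter IRQ0 at PC=0 (depth now 1) [depth=1]
Event 2 (EXEC): [IRQ0] PC=0: INC 4 -> ACC=4 [depth=1]
Event 3 (INT 0): INT 0 arrives: push (IRQ0, PC=1), enter IRQ0 at PC=0 (depth now 2) [depth=2]
Event 4 (EXEC): [IRQ0] PC=0: INC 4 -> ACC=8 [depth=2]
Event 5 (EXEC): [IRQ0] PC=1: DEC 1 -> ACC=7 [depth=2]
Event 6 (EXEC): [IRQ0] PC=2: DEC 3 -> ACC=4 [depth=2]
Event 7 (EXEC): [IRQ0] PC=3: IRET -> resume IRQ0 at PC=1 (depth now 1) [depth=1]
Event 8 (EXEC): [IRQ0] PC=1: DEC 1 -> ACC=3 [depth=1]
Event 9 (EXEC): [IRQ0] PC=2: DEC 3 -> ACC=0 [depth=1]
Event 10 (EXEC): [IRQ0] PC=3: IRET -> resume MAIN at PC=0 (depth now 0) [depth=0]
Event 11 (EXEC): [MAIN] PC=0: INC 1 -> ACC=1 [depth=0]
Event 12 (INT 1): INT 1 arrives: push (MAIN, PC=1), enter IRQ1 at PC=0 (depth now 1) [depth=1]
Event 13 (EXEC): [IRQ1] PC=0: INC 4 -> ACC=5 [depth=1]
Event 14 (EXEC): [IRQ1] PC=1: INC 2 -> ACC=7 [depth=1]
Event 15 (EXEC): [IRQ1] PC=2: IRET -> resume MAIN at PC=1 (depth now 0) [depth=0]
Event 16 (EXEC): [MAIN] PC=1: INC 2 -> ACC=9 [depth=0]
Event 17 (EXEC): [MAIN] PC=2: DEC 4 -> ACC=5 [depth=0]
Event 18 (INT 0): INT 0 arrives: push (MAIN, PC=3), enter IRQ0 at PC=0 (depth now 1) [depth=1]
Event 19 (EXEC): [IRQ0] PC=0: INC 4 -> ACC=9 [depth=1]
Event 20 (EXEC): [IRQ0] PC=1: DEC 1 -> ACC=8 [depth=1]
Event 21 (EXEC): [IRQ0] PC=2: DEC 3 -> ACC=5 [depth=1]
Event 22 (EXEC): [IRQ0] PC=3: IRET -> resume MAIN at PC=3 (depth now 0) [depth=0]
Event 23 (EXEC): [MAIN] PC=3: INC 2 -> ACC=7 [depth=0]
Event 24 (INT 1): INT 1 arrives: push (MAIN, PC=4), enter IRQ1 at PC=0 (depth now 1) [depth=1]
Event 25 (EXEC): [IRQ1] PC=0: INC 4 -> ACC=11 [depth=1]
Event 26 (EXEC): [IRQ1] PC=1: INC 2 -> ACC=13 [depth=1]
Event 27 (EXEC): [IRQ1] PC=2: IRET -> resume MAIN at PC=4 (depth now 0) [depth=0]
Event 28 (EXEC): [MAIN] PC=4: DEC 5 -> ACC=8 [depth=0]
Event 29 (EXEC): [MAIN] PC=5: INC 1 -> ACC=9 [depth=0]
Event 30 (EXEC): [MAIN] PC=6: HALT [depth=0]
Max depth observed: 2

Answer: 2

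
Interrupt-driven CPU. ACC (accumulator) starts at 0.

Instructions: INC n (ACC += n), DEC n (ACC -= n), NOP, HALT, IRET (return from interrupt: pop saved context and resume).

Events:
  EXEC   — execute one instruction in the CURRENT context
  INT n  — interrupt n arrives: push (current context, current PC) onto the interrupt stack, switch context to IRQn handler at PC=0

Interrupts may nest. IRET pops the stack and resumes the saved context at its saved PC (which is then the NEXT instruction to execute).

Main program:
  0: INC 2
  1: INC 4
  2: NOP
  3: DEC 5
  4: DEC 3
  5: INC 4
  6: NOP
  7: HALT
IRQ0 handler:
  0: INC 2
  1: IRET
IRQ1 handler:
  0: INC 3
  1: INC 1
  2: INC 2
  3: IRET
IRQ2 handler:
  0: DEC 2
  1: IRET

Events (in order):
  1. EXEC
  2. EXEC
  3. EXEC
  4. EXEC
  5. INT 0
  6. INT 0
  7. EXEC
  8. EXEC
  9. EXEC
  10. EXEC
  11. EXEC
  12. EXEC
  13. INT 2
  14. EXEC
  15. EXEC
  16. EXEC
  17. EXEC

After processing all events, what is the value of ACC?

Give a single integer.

Answer: 4

Derivation:
Event 1 (EXEC): [MAIN] PC=0: INC 2 -> ACC=2
Event 2 (EXEC): [MAIN] PC=1: INC 4 -> ACC=6
Event 3 (EXEC): [MAIN] PC=2: NOP
Event 4 (EXEC): [MAIN] PC=3: DEC 5 -> ACC=1
Event 5 (INT 0): INT 0 arrives: push (MAIN, PC=4), enter IRQ0 at PC=0 (depth now 1)
Event 6 (INT 0): INT 0 arrives: push (IRQ0, PC=0), enter IRQ0 at PC=0 (depth now 2)
Event 7 (EXEC): [IRQ0] PC=0: INC 2 -> ACC=3
Event 8 (EXEC): [IRQ0] PC=1: IRET -> resume IRQ0 at PC=0 (depth now 1)
Event 9 (EXEC): [IRQ0] PC=0: INC 2 -> ACC=5
Event 10 (EXEC): [IRQ0] PC=1: IRET -> resume MAIN at PC=4 (depth now 0)
Event 11 (EXEC): [MAIN] PC=4: DEC 3 -> ACC=2
Event 12 (EXEC): [MAIN] PC=5: INC 4 -> ACC=6
Event 13 (INT 2): INT 2 arrives: push (MAIN, PC=6), enter IRQ2 at PC=0 (depth now 1)
Event 14 (EXEC): [IRQ2] PC=0: DEC 2 -> ACC=4
Event 15 (EXEC): [IRQ2] PC=1: IRET -> resume MAIN at PC=6 (depth now 0)
Event 16 (EXEC): [MAIN] PC=6: NOP
Event 17 (EXEC): [MAIN] PC=7: HALT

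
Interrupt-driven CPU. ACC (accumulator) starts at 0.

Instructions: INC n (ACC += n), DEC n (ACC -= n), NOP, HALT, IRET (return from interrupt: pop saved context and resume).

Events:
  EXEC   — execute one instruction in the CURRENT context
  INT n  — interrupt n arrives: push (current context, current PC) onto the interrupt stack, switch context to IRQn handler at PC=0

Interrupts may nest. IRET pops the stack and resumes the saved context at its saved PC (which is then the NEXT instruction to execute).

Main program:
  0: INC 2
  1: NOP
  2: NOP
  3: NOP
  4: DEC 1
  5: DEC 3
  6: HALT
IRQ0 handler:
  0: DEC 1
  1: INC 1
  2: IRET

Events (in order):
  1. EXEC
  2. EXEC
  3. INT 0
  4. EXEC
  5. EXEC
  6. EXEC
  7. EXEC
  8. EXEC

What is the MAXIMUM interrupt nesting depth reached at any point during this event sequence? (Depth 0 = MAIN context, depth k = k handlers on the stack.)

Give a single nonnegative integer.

Event 1 (EXEC): [MAIN] PC=0: INC 2 -> ACC=2 [depth=0]
Event 2 (EXEC): [MAIN] PC=1: NOP [depth=0]
Event 3 (INT 0): INT 0 arrives: push (MAIN, PC=2), enter IRQ0 at PC=0 (depth now 1) [depth=1]
Event 4 (EXEC): [IRQ0] PC=0: DEC 1 -> ACC=1 [depth=1]
Event 5 (EXEC): [IRQ0] PC=1: INC 1 -> ACC=2 [depth=1]
Event 6 (EXEC): [IRQ0] PC=2: IRET -> resume MAIN at PC=2 (depth now 0) [depth=0]
Event 7 (EXEC): [MAIN] PC=2: NOP [depth=0]
Event 8 (EXEC): [MAIN] PC=3: NOP [depth=0]
Max depth observed: 1

Answer: 1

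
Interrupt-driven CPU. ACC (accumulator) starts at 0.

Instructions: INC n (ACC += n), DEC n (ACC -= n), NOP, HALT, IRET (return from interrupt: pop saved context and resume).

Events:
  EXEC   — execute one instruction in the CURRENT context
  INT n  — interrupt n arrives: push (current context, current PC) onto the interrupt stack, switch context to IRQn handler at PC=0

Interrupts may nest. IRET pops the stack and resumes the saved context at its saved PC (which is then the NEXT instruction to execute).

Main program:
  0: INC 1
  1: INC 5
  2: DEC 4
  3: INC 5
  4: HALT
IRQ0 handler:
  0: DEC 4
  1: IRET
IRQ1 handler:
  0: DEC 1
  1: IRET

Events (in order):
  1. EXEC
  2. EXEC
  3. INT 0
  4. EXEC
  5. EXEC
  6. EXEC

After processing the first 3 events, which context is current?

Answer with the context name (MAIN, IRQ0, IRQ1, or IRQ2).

Answer: IRQ0

Derivation:
Event 1 (EXEC): [MAIN] PC=0: INC 1 -> ACC=1
Event 2 (EXEC): [MAIN] PC=1: INC 5 -> ACC=6
Event 3 (INT 0): INT 0 arrives: push (MAIN, PC=2), enter IRQ0 at PC=0 (depth now 1)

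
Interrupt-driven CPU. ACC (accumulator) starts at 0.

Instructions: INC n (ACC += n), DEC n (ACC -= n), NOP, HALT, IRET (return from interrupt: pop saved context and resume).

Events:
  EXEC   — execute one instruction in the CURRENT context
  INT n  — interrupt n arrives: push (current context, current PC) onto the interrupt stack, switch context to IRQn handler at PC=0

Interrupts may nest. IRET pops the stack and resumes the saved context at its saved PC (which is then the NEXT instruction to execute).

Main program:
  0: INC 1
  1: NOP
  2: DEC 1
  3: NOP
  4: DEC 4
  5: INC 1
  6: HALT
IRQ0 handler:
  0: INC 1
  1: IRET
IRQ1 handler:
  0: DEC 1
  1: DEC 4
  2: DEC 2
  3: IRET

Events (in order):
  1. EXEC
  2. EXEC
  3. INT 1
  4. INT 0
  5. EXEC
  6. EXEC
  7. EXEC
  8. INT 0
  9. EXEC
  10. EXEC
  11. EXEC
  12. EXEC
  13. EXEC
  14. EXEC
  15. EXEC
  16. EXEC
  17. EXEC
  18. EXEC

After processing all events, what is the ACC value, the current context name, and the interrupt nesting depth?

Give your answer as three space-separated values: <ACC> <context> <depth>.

Answer: -8 MAIN 0

Derivation:
Event 1 (EXEC): [MAIN] PC=0: INC 1 -> ACC=1
Event 2 (EXEC): [MAIN] PC=1: NOP
Event 3 (INT 1): INT 1 arrives: push (MAIN, PC=2), enter IRQ1 at PC=0 (depth now 1)
Event 4 (INT 0): INT 0 arrives: push (IRQ1, PC=0), enter IRQ0 at PC=0 (depth now 2)
Event 5 (EXEC): [IRQ0] PC=0: INC 1 -> ACC=2
Event 6 (EXEC): [IRQ0] PC=1: IRET -> resume IRQ1 at PC=0 (depth now 1)
Event 7 (EXEC): [IRQ1] PC=0: DEC 1 -> ACC=1
Event 8 (INT 0): INT 0 arrives: push (IRQ1, PC=1), enter IRQ0 at PC=0 (depth now 2)
Event 9 (EXEC): [IRQ0] PC=0: INC 1 -> ACC=2
Event 10 (EXEC): [IRQ0] PC=1: IRET -> resume IRQ1 at PC=1 (depth now 1)
Event 11 (EXEC): [IRQ1] PC=1: DEC 4 -> ACC=-2
Event 12 (EXEC): [IRQ1] PC=2: DEC 2 -> ACC=-4
Event 13 (EXEC): [IRQ1] PC=3: IRET -> resume MAIN at PC=2 (depth now 0)
Event 14 (EXEC): [MAIN] PC=2: DEC 1 -> ACC=-5
Event 15 (EXEC): [MAIN] PC=3: NOP
Event 16 (EXEC): [MAIN] PC=4: DEC 4 -> ACC=-9
Event 17 (EXEC): [MAIN] PC=5: INC 1 -> ACC=-8
Event 18 (EXEC): [MAIN] PC=6: HALT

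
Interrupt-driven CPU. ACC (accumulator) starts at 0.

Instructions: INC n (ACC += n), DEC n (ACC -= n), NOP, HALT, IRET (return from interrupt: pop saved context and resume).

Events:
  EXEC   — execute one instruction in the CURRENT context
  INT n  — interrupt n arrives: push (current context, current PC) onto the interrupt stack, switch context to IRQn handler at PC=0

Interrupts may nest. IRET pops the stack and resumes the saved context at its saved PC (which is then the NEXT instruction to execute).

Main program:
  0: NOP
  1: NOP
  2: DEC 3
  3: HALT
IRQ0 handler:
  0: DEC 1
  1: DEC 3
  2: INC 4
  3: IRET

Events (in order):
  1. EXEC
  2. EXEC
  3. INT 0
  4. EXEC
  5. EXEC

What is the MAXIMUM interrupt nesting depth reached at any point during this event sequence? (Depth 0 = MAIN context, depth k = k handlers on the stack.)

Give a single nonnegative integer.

Event 1 (EXEC): [MAIN] PC=0: NOP [depth=0]
Event 2 (EXEC): [MAIN] PC=1: NOP [depth=0]
Event 3 (INT 0): INT 0 arrives: push (MAIN, PC=2), enter IRQ0 at PC=0 (depth now 1) [depth=1]
Event 4 (EXEC): [IRQ0] PC=0: DEC 1 -> ACC=-1 [depth=1]
Event 5 (EXEC): [IRQ0] PC=1: DEC 3 -> ACC=-4 [depth=1]
Max depth observed: 1

Answer: 1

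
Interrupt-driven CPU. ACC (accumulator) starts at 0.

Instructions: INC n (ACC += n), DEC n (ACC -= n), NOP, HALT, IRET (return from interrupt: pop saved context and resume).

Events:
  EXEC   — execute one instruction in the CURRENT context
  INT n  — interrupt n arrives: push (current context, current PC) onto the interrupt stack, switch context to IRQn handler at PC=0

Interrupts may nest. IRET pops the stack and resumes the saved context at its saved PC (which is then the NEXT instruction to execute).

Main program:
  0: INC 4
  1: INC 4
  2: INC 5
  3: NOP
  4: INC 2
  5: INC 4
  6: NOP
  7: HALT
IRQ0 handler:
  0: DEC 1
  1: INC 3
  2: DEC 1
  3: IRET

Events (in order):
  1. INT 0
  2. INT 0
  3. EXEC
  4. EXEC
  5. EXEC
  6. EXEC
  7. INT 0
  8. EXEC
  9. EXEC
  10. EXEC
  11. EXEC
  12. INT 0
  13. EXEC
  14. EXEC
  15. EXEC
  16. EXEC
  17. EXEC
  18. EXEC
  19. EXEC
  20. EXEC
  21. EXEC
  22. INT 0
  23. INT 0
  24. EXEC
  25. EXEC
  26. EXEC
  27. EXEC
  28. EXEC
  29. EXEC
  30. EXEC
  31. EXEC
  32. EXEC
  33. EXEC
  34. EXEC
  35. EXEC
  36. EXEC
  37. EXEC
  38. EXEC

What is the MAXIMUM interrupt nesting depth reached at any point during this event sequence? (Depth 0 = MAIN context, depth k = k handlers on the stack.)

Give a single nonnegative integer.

Answer: 2

Derivation:
Event 1 (INT 0): INT 0 arrives: push (MAIN, PC=0), enter IRQ0 at PC=0 (depth now 1) [depth=1]
Event 2 (INT 0): INT 0 arrives: push (IRQ0, PC=0), enter IRQ0 at PC=0 (depth now 2) [depth=2]
Event 3 (EXEC): [IRQ0] PC=0: DEC 1 -> ACC=-1 [depth=2]
Event 4 (EXEC): [IRQ0] PC=1: INC 3 -> ACC=2 [depth=2]
Event 5 (EXEC): [IRQ0] PC=2: DEC 1 -> ACC=1 [depth=2]
Event 6 (EXEC): [IRQ0] PC=3: IRET -> resume IRQ0 at PC=0 (depth now 1) [depth=1]
Event 7 (INT 0): INT 0 arrives: push (IRQ0, PC=0), enter IRQ0 at PC=0 (depth now 2) [depth=2]
Event 8 (EXEC): [IRQ0] PC=0: DEC 1 -> ACC=0 [depth=2]
Event 9 (EXEC): [IRQ0] PC=1: INC 3 -> ACC=3 [depth=2]
Event 10 (EXEC): [IRQ0] PC=2: DEC 1 -> ACC=2 [depth=2]
Event 11 (EXEC): [IRQ0] PC=3: IRET -> resume IRQ0 at PC=0 (depth now 1) [depth=1]
Event 12 (INT 0): INT 0 arrives: push (IRQ0, PC=0), enter IRQ0 at PC=0 (depth now 2) [depth=2]
Event 13 (EXEC): [IRQ0] PC=0: DEC 1 -> ACC=1 [depth=2]
Event 14 (EXEC): [IRQ0] PC=1: INC 3 -> ACC=4 [depth=2]
Event 15 (EXEC): [IRQ0] PC=2: DEC 1 -> ACC=3 [depth=2]
Event 16 (EXEC): [IRQ0] PC=3: IRET -> resume IRQ0 at PC=0 (depth now 1) [depth=1]
Event 17 (EXEC): [IRQ0] PC=0: DEC 1 -> ACC=2 [depth=1]
Event 18 (EXEC): [IRQ0] PC=1: INC 3 -> ACC=5 [depth=1]
Event 19 (EXEC): [IRQ0] PC=2: DEC 1 -> ACC=4 [depth=1]
Event 20 (EXEC): [IRQ0] PC=3: IRET -> resume MAIN at PC=0 (depth now 0) [depth=0]
Event 21 (EXEC): [MAIN] PC=0: INC 4 -> ACC=8 [depth=0]
Event 22 (INT 0): INT 0 arrives: push (MAIN, PC=1), enter IRQ0 at PC=0 (depth now 1) [depth=1]
Event 23 (INT 0): INT 0 arrives: push (IRQ0, PC=0), enter IRQ0 at PC=0 (depth now 2) [depth=2]
Event 24 (EXEC): [IRQ0] PC=0: DEC 1 -> ACC=7 [depth=2]
Event 25 (EXEC): [IRQ0] PC=1: INC 3 -> ACC=10 [depth=2]
Event 26 (EXEC): [IRQ0] PC=2: DEC 1 -> ACC=9 [depth=2]
Event 27 (EXEC): [IRQ0] PC=3: IRET -> resume IRQ0 at PC=0 (depth now 1) [depth=1]
Event 28 (EXEC): [IRQ0] PC=0: DEC 1 -> ACC=8 [depth=1]
Event 29 (EXEC): [IRQ0] PC=1: INC 3 -> ACC=11 [depth=1]
Event 30 (EXEC): [IRQ0] PC=2: DEC 1 -> ACC=10 [depth=1]
Event 31 (EXEC): [IRQ0] PC=3: IRET -> resume MAIN at PC=1 (depth now 0) [depth=0]
Event 32 (EXEC): [MAIN] PC=1: INC 4 -> ACC=14 [depth=0]
Event 33 (EXEC): [MAIN] PC=2: INC 5 -> ACC=19 [depth=0]
Event 34 (EXEC): [MAIN] PC=3: NOP [depth=0]
Event 35 (EXEC): [MAIN] PC=4: INC 2 -> ACC=21 [depth=0]
Event 36 (EXEC): [MAIN] PC=5: INC 4 -> ACC=25 [depth=0]
Event 37 (EXEC): [MAIN] PC=6: NOP [depth=0]
Event 38 (EXEC): [MAIN] PC=7: HALT [depth=0]
Max depth observed: 2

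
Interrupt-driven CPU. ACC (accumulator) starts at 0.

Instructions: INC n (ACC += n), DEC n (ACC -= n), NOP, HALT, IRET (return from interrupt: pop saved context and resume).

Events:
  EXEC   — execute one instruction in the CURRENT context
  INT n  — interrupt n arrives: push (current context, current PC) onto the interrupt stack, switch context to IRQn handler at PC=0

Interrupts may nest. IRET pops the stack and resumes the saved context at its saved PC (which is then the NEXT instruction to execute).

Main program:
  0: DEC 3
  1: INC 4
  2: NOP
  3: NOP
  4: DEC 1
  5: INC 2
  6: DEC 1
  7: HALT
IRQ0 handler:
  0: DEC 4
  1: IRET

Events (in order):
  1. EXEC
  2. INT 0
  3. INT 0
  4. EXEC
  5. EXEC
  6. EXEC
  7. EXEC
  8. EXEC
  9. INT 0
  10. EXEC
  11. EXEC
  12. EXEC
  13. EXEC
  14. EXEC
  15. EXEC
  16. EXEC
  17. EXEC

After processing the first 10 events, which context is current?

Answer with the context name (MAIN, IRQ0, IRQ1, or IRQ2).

Event 1 (EXEC): [MAIN] PC=0: DEC 3 -> ACC=-3
Event 2 (INT 0): INT 0 arrives: push (MAIN, PC=1), enter IRQ0 at PC=0 (depth now 1)
Event 3 (INT 0): INT 0 arrives: push (IRQ0, PC=0), enter IRQ0 at PC=0 (depth now 2)
Event 4 (EXEC): [IRQ0] PC=0: DEC 4 -> ACC=-7
Event 5 (EXEC): [IRQ0] PC=1: IRET -> resume IRQ0 at PC=0 (depth now 1)
Event 6 (EXEC): [IRQ0] PC=0: DEC 4 -> ACC=-11
Event 7 (EXEC): [IRQ0] PC=1: IRET -> resume MAIN at PC=1 (depth now 0)
Event 8 (EXEC): [MAIN] PC=1: INC 4 -> ACC=-7
Event 9 (INT 0): INT 0 arrives: push (MAIN, PC=2), enter IRQ0 at PC=0 (depth now 1)
Event 10 (EXEC): [IRQ0] PC=0: DEC 4 -> ACC=-11

Answer: IRQ0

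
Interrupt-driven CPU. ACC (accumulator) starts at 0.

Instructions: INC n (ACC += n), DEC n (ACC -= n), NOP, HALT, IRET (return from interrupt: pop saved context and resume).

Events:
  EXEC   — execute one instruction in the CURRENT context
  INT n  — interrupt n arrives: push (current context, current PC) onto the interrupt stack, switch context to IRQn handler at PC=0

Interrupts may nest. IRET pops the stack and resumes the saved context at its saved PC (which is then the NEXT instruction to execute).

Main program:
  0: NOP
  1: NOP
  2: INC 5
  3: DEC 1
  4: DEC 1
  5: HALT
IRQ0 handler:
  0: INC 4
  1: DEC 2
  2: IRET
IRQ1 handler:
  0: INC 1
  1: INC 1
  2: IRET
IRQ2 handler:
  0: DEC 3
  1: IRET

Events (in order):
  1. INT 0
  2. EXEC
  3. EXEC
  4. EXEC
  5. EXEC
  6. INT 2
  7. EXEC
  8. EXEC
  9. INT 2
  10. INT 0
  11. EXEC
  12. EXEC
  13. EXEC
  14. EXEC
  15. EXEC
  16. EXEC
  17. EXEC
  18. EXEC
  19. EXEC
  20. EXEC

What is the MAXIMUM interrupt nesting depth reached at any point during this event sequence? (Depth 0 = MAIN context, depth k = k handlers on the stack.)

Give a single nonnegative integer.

Event 1 (INT 0): INT 0 arrives: push (MAIN, PC=0), enter IRQ0 at PC=0 (depth now 1) [depth=1]
Event 2 (EXEC): [IRQ0] PC=0: INC 4 -> ACC=4 [depth=1]
Event 3 (EXEC): [IRQ0] PC=1: DEC 2 -> ACC=2 [depth=1]
Event 4 (EXEC): [IRQ0] PC=2: IRET -> resume MAIN at PC=0 (depth now 0) [depth=0]
Event 5 (EXEC): [MAIN] PC=0: NOP [depth=0]
Event 6 (INT 2): INT 2 arrives: push (MAIN, PC=1), enter IRQ2 at PC=0 (depth now 1) [depth=1]
Event 7 (EXEC): [IRQ2] PC=0: DEC 3 -> ACC=-1 [depth=1]
Event 8 (EXEC): [IRQ2] PC=1: IRET -> resume MAIN at PC=1 (depth now 0) [depth=0]
Event 9 (INT 2): INT 2 arrives: push (MAIN, PC=1), enter IRQ2 at PC=0 (depth now 1) [depth=1]
Event 10 (INT 0): INT 0 arrives: push (IRQ2, PC=0), enter IRQ0 at PC=0 (depth now 2) [depth=2]
Event 11 (EXEC): [IRQ0] PC=0: INC 4 -> ACC=3 [depth=2]
Event 12 (EXEC): [IRQ0] PC=1: DEC 2 -> ACC=1 [depth=2]
Event 13 (EXEC): [IRQ0] PC=2: IRET -> resume IRQ2 at PC=0 (depth now 1) [depth=1]
Event 14 (EXEC): [IRQ2] PC=0: DEC 3 -> ACC=-2 [depth=1]
Event 15 (EXEC): [IRQ2] PC=1: IRET -> resume MAIN at PC=1 (depth now 0) [depth=0]
Event 16 (EXEC): [MAIN] PC=1: NOP [depth=0]
Event 17 (EXEC): [MAIN] PC=2: INC 5 -> ACC=3 [depth=0]
Event 18 (EXEC): [MAIN] PC=3: DEC 1 -> ACC=2 [depth=0]
Event 19 (EXEC): [MAIN] PC=4: DEC 1 -> ACC=1 [depth=0]
Event 20 (EXEC): [MAIN] PC=5: HALT [depth=0]
Max depth observed: 2

Answer: 2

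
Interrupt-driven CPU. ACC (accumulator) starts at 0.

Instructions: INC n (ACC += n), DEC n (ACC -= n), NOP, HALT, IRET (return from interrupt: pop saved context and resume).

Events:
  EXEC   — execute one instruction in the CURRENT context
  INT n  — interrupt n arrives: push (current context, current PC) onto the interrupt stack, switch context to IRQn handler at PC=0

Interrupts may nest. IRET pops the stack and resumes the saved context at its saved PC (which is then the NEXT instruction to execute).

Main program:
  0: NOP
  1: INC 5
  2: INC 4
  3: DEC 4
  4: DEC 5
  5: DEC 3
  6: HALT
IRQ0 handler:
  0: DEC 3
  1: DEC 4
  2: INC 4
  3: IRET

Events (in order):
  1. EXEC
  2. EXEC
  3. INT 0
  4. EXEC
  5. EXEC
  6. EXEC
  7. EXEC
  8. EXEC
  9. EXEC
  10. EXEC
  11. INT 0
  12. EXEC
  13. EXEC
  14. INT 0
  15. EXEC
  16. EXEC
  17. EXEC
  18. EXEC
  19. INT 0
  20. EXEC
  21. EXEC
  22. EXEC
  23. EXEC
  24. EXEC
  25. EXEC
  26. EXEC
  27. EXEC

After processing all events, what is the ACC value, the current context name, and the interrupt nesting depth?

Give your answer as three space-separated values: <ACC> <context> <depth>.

Event 1 (EXEC): [MAIN] PC=0: NOP
Event 2 (EXEC): [MAIN] PC=1: INC 5 -> ACC=5
Event 3 (INT 0): INT 0 arrives: push (MAIN, PC=2), enter IRQ0 at PC=0 (depth now 1)
Event 4 (EXEC): [IRQ0] PC=0: DEC 3 -> ACC=2
Event 5 (EXEC): [IRQ0] PC=1: DEC 4 -> ACC=-2
Event 6 (EXEC): [IRQ0] PC=2: INC 4 -> ACC=2
Event 7 (EXEC): [IRQ0] PC=3: IRET -> resume MAIN at PC=2 (depth now 0)
Event 8 (EXEC): [MAIN] PC=2: INC 4 -> ACC=6
Event 9 (EXEC): [MAIN] PC=3: DEC 4 -> ACC=2
Event 10 (EXEC): [MAIN] PC=4: DEC 5 -> ACC=-3
Event 11 (INT 0): INT 0 arrives: push (MAIN, PC=5), enter IRQ0 at PC=0 (depth now 1)
Event 12 (EXEC): [IRQ0] PC=0: DEC 3 -> ACC=-6
Event 13 (EXEC): [IRQ0] PC=1: DEC 4 -> ACC=-10
Event 14 (INT 0): INT 0 arrives: push (IRQ0, PC=2), enter IRQ0 at PC=0 (depth now 2)
Event 15 (EXEC): [IRQ0] PC=0: DEC 3 -> ACC=-13
Event 16 (EXEC): [IRQ0] PC=1: DEC 4 -> ACC=-17
Event 17 (EXEC): [IRQ0] PC=2: INC 4 -> ACC=-13
Event 18 (EXEC): [IRQ0] PC=3: IRET -> resume IRQ0 at PC=2 (depth now 1)
Event 19 (INT 0): INT 0 arrives: push (IRQ0, PC=2), enter IRQ0 at PC=0 (depth now 2)
Event 20 (EXEC): [IRQ0] PC=0: DEC 3 -> ACC=-16
Event 21 (EXEC): [IRQ0] PC=1: DEC 4 -> ACC=-20
Event 22 (EXEC): [IRQ0] PC=2: INC 4 -> ACC=-16
Event 23 (EXEC): [IRQ0] PC=3: IRET -> resume IRQ0 at PC=2 (depth now 1)
Event 24 (EXEC): [IRQ0] PC=2: INC 4 -> ACC=-12
Event 25 (EXEC): [IRQ0] PC=3: IRET -> resume MAIN at PC=5 (depth now 0)
Event 26 (EXEC): [MAIN] PC=5: DEC 3 -> ACC=-15
Event 27 (EXEC): [MAIN] PC=6: HALT

Answer: -15 MAIN 0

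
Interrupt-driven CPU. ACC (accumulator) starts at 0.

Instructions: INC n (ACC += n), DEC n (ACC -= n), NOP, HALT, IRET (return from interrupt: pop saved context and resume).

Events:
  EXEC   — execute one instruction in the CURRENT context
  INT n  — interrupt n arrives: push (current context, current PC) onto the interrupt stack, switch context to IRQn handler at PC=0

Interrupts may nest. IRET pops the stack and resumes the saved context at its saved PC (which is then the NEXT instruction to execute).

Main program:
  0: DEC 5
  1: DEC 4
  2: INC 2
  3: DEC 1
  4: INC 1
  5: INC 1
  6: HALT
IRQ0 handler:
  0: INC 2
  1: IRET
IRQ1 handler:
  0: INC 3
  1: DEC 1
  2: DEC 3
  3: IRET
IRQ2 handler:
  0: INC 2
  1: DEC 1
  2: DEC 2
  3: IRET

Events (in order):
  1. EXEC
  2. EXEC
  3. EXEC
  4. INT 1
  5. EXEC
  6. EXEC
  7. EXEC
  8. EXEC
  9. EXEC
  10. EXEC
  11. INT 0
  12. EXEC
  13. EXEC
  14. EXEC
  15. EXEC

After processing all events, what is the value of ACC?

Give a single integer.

Answer: -5

Derivation:
Event 1 (EXEC): [MAIN] PC=0: DEC 5 -> ACC=-5
Event 2 (EXEC): [MAIN] PC=1: DEC 4 -> ACC=-9
Event 3 (EXEC): [MAIN] PC=2: INC 2 -> ACC=-7
Event 4 (INT 1): INT 1 arrives: push (MAIN, PC=3), enter IRQ1 at PC=0 (depth now 1)
Event 5 (EXEC): [IRQ1] PC=0: INC 3 -> ACC=-4
Event 6 (EXEC): [IRQ1] PC=1: DEC 1 -> ACC=-5
Event 7 (EXEC): [IRQ1] PC=2: DEC 3 -> ACC=-8
Event 8 (EXEC): [IRQ1] PC=3: IRET -> resume MAIN at PC=3 (depth now 0)
Event 9 (EXEC): [MAIN] PC=3: DEC 1 -> ACC=-9
Event 10 (EXEC): [MAIN] PC=4: INC 1 -> ACC=-8
Event 11 (INT 0): INT 0 arrives: push (MAIN, PC=5), enter IRQ0 at PC=0 (depth now 1)
Event 12 (EXEC): [IRQ0] PC=0: INC 2 -> ACC=-6
Event 13 (EXEC): [IRQ0] PC=1: IRET -> resume MAIN at PC=5 (depth now 0)
Event 14 (EXEC): [MAIN] PC=5: INC 1 -> ACC=-5
Event 15 (EXEC): [MAIN] PC=6: HALT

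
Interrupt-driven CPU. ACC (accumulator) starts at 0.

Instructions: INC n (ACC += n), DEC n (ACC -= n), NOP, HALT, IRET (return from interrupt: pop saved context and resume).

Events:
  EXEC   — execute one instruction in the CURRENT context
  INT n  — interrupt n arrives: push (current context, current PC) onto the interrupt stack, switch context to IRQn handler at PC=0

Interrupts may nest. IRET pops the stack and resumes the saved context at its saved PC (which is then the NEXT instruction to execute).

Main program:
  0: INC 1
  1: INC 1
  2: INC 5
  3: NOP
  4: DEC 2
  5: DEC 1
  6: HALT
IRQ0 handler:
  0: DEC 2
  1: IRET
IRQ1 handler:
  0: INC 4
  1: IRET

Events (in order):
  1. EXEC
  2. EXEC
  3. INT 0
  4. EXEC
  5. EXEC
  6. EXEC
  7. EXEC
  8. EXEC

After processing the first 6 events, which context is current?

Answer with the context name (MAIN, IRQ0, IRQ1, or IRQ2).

Event 1 (EXEC): [MAIN] PC=0: INC 1 -> ACC=1
Event 2 (EXEC): [MAIN] PC=1: INC 1 -> ACC=2
Event 3 (INT 0): INT 0 arrives: push (MAIN, PC=2), enter IRQ0 at PC=0 (depth now 1)
Event 4 (EXEC): [IRQ0] PC=0: DEC 2 -> ACC=0
Event 5 (EXEC): [IRQ0] PC=1: IRET -> resume MAIN at PC=2 (depth now 0)
Event 6 (EXEC): [MAIN] PC=2: INC 5 -> ACC=5

Answer: MAIN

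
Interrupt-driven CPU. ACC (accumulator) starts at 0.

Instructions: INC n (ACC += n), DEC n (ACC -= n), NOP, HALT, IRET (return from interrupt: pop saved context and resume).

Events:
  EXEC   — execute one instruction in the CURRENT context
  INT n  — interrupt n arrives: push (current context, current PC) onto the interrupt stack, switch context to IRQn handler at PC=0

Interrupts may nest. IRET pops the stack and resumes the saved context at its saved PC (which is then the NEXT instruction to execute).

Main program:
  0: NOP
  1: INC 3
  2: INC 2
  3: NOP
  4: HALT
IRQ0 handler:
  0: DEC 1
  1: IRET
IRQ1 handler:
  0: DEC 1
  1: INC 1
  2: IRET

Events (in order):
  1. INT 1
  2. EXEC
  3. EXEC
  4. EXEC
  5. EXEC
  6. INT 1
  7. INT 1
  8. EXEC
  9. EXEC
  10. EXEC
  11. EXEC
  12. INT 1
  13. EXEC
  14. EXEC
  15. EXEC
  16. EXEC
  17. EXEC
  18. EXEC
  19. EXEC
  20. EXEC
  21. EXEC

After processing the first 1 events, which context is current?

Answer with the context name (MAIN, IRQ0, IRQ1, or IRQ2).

Event 1 (INT 1): INT 1 arrives: push (MAIN, PC=0), enter IRQ1 at PC=0 (depth now 1)

Answer: IRQ1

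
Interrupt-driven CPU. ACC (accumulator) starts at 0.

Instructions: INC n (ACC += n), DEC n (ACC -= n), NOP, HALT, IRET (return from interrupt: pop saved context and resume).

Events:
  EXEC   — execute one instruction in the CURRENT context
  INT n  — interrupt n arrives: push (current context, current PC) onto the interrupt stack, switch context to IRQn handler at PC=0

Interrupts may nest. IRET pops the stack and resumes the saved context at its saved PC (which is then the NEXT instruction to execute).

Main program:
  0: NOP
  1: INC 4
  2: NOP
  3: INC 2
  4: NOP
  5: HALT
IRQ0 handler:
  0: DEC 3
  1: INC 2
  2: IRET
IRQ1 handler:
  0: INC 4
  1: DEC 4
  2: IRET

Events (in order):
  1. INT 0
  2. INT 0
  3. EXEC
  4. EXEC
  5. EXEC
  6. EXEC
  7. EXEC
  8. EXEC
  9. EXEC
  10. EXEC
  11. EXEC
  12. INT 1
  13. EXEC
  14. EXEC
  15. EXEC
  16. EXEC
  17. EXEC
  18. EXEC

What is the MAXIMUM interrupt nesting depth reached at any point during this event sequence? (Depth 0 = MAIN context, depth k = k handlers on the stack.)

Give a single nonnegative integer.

Event 1 (INT 0): INT 0 arrives: push (MAIN, PC=0), enter IRQ0 at PC=0 (depth now 1) [depth=1]
Event 2 (INT 0): INT 0 arrives: push (IRQ0, PC=0), enter IRQ0 at PC=0 (depth now 2) [depth=2]
Event 3 (EXEC): [IRQ0] PC=0: DEC 3 -> ACC=-3 [depth=2]
Event 4 (EXEC): [IRQ0] PC=1: INC 2 -> ACC=-1 [depth=2]
Event 5 (EXEC): [IRQ0] PC=2: IRET -> resume IRQ0 at PC=0 (depth now 1) [depth=1]
Event 6 (EXEC): [IRQ0] PC=0: DEC 3 -> ACC=-4 [depth=1]
Event 7 (EXEC): [IRQ0] PC=1: INC 2 -> ACC=-2 [depth=1]
Event 8 (EXEC): [IRQ0] PC=2: IRET -> resume MAIN at PC=0 (depth now 0) [depth=0]
Event 9 (EXEC): [MAIN] PC=0: NOP [depth=0]
Event 10 (EXEC): [MAIN] PC=1: INC 4 -> ACC=2 [depth=0]
Event 11 (EXEC): [MAIN] PC=2: NOP [depth=0]
Event 12 (INT 1): INT 1 arrives: push (MAIN, PC=3), enter IRQ1 at PC=0 (depth now 1) [depth=1]
Event 13 (EXEC): [IRQ1] PC=0: INC 4 -> ACC=6 [depth=1]
Event 14 (EXEC): [IRQ1] PC=1: DEC 4 -> ACC=2 [depth=1]
Event 15 (EXEC): [IRQ1] PC=2: IRET -> resume MAIN at PC=3 (depth now 0) [depth=0]
Event 16 (EXEC): [MAIN] PC=3: INC 2 -> ACC=4 [depth=0]
Event 17 (EXEC): [MAIN] PC=4: NOP [depth=0]
Event 18 (EXEC): [MAIN] PC=5: HALT [depth=0]
Max depth observed: 2

Answer: 2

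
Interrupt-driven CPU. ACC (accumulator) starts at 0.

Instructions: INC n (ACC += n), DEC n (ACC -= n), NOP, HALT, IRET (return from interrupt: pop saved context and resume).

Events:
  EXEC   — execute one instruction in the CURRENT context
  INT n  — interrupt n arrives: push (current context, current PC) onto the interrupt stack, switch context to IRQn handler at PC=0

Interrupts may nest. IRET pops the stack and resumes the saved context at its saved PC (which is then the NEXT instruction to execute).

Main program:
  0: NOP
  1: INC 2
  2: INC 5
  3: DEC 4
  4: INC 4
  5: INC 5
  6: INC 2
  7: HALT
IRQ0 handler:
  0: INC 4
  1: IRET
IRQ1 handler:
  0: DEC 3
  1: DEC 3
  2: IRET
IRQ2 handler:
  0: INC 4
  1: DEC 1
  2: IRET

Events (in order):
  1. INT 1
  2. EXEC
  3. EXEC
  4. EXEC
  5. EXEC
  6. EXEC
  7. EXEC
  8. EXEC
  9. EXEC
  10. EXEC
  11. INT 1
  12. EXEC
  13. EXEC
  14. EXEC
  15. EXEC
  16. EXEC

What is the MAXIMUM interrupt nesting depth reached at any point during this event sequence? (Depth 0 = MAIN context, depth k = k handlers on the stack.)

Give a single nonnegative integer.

Answer: 1

Derivation:
Event 1 (INT 1): INT 1 arrives: push (MAIN, PC=0), enter IRQ1 at PC=0 (depth now 1) [depth=1]
Event 2 (EXEC): [IRQ1] PC=0: DEC 3 -> ACC=-3 [depth=1]
Event 3 (EXEC): [IRQ1] PC=1: DEC 3 -> ACC=-6 [depth=1]
Event 4 (EXEC): [IRQ1] PC=2: IRET -> resume MAIN at PC=0 (depth now 0) [depth=0]
Event 5 (EXEC): [MAIN] PC=0: NOP [depth=0]
Event 6 (EXEC): [MAIN] PC=1: INC 2 -> ACC=-4 [depth=0]
Event 7 (EXEC): [MAIN] PC=2: INC 5 -> ACC=1 [depth=0]
Event 8 (EXEC): [MAIN] PC=3: DEC 4 -> ACC=-3 [depth=0]
Event 9 (EXEC): [MAIN] PC=4: INC 4 -> ACC=1 [depth=0]
Event 10 (EXEC): [MAIN] PC=5: INC 5 -> ACC=6 [depth=0]
Event 11 (INT 1): INT 1 arrives: push (MAIN, PC=6), enter IRQ1 at PC=0 (depth now 1) [depth=1]
Event 12 (EXEC): [IRQ1] PC=0: DEC 3 -> ACC=3 [depth=1]
Event 13 (EXEC): [IRQ1] PC=1: DEC 3 -> ACC=0 [depth=1]
Event 14 (EXEC): [IRQ1] PC=2: IRET -> resume MAIN at PC=6 (depth now 0) [depth=0]
Event 15 (EXEC): [MAIN] PC=6: INC 2 -> ACC=2 [depth=0]
Event 16 (EXEC): [MAIN] PC=7: HALT [depth=0]
Max depth observed: 1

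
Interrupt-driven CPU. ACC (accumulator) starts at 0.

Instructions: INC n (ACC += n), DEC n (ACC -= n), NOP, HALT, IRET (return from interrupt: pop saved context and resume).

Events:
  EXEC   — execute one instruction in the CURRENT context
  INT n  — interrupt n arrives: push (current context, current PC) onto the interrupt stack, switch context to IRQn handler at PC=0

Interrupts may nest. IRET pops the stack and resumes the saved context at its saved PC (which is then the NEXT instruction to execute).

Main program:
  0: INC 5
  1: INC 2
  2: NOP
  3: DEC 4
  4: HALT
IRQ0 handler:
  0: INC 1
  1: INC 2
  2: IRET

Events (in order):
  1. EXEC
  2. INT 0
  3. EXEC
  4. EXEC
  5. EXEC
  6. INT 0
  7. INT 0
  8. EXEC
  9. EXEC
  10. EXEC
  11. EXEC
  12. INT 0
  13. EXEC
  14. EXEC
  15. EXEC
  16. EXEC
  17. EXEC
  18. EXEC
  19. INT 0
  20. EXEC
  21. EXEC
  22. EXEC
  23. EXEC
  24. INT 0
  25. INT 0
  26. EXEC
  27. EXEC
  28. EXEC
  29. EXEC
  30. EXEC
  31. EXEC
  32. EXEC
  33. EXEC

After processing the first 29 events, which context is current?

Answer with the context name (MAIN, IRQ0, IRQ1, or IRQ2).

Event 1 (EXEC): [MAIN] PC=0: INC 5 -> ACC=5
Event 2 (INT 0): INT 0 arrives: push (MAIN, PC=1), enter IRQ0 at PC=0 (depth now 1)
Event 3 (EXEC): [IRQ0] PC=0: INC 1 -> ACC=6
Event 4 (EXEC): [IRQ0] PC=1: INC 2 -> ACC=8
Event 5 (EXEC): [IRQ0] PC=2: IRET -> resume MAIN at PC=1 (depth now 0)
Event 6 (INT 0): INT 0 arrives: push (MAIN, PC=1), enter IRQ0 at PC=0 (depth now 1)
Event 7 (INT 0): INT 0 arrives: push (IRQ0, PC=0), enter IRQ0 at PC=0 (depth now 2)
Event 8 (EXEC): [IRQ0] PC=0: INC 1 -> ACC=9
Event 9 (EXEC): [IRQ0] PC=1: INC 2 -> ACC=11
Event 10 (EXEC): [IRQ0] PC=2: IRET -> resume IRQ0 at PC=0 (depth now 1)
Event 11 (EXEC): [IRQ0] PC=0: INC 1 -> ACC=12
Event 12 (INT 0): INT 0 arrives: push (IRQ0, PC=1), enter IRQ0 at PC=0 (depth now 2)
Event 13 (EXEC): [IRQ0] PC=0: INC 1 -> ACC=13
Event 14 (EXEC): [IRQ0] PC=1: INC 2 -> ACC=15
Event 15 (EXEC): [IRQ0] PC=2: IRET -> resume IRQ0 at PC=1 (depth now 1)
Event 16 (EXEC): [IRQ0] PC=1: INC 2 -> ACC=17
Event 17 (EXEC): [IRQ0] PC=2: IRET -> resume MAIN at PC=1 (depth now 0)
Event 18 (EXEC): [MAIN] PC=1: INC 2 -> ACC=19
Event 19 (INT 0): INT 0 arrives: push (MAIN, PC=2), enter IRQ0 at PC=0 (depth now 1)
Event 20 (EXEC): [IRQ0] PC=0: INC 1 -> ACC=20
Event 21 (EXEC): [IRQ0] PC=1: INC 2 -> ACC=22
Event 22 (EXEC): [IRQ0] PC=2: IRET -> resume MAIN at PC=2 (depth now 0)
Event 23 (EXEC): [MAIN] PC=2: NOP
Event 24 (INT 0): INT 0 arrives: push (MAIN, PC=3), enter IRQ0 at PC=0 (depth now 1)
Event 25 (INT 0): INT 0 arrives: push (IRQ0, PC=0), enter IRQ0 at PC=0 (depth now 2)
Event 26 (EXEC): [IRQ0] PC=0: INC 1 -> ACC=23
Event 27 (EXEC): [IRQ0] PC=1: INC 2 -> ACC=25
Event 28 (EXEC): [IRQ0] PC=2: IRET -> resume IRQ0 at PC=0 (depth now 1)
Event 29 (EXEC): [IRQ0] PC=0: INC 1 -> ACC=26

Answer: IRQ0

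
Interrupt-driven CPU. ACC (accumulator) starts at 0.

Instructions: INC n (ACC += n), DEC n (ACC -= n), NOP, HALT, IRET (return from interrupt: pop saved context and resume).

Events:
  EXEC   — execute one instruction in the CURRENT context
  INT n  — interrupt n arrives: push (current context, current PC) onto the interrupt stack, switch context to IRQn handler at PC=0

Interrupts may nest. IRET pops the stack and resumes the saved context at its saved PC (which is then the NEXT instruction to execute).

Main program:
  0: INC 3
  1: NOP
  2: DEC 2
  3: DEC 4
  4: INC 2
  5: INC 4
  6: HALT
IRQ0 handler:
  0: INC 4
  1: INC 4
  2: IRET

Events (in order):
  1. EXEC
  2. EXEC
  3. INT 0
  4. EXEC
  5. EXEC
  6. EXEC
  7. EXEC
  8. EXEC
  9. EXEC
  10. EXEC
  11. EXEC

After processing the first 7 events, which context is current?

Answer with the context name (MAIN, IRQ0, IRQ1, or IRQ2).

Answer: MAIN

Derivation:
Event 1 (EXEC): [MAIN] PC=0: INC 3 -> ACC=3
Event 2 (EXEC): [MAIN] PC=1: NOP
Event 3 (INT 0): INT 0 arrives: push (MAIN, PC=2), enter IRQ0 at PC=0 (depth now 1)
Event 4 (EXEC): [IRQ0] PC=0: INC 4 -> ACC=7
Event 5 (EXEC): [IRQ0] PC=1: INC 4 -> ACC=11
Event 6 (EXEC): [IRQ0] PC=2: IRET -> resume MAIN at PC=2 (depth now 0)
Event 7 (EXEC): [MAIN] PC=2: DEC 2 -> ACC=9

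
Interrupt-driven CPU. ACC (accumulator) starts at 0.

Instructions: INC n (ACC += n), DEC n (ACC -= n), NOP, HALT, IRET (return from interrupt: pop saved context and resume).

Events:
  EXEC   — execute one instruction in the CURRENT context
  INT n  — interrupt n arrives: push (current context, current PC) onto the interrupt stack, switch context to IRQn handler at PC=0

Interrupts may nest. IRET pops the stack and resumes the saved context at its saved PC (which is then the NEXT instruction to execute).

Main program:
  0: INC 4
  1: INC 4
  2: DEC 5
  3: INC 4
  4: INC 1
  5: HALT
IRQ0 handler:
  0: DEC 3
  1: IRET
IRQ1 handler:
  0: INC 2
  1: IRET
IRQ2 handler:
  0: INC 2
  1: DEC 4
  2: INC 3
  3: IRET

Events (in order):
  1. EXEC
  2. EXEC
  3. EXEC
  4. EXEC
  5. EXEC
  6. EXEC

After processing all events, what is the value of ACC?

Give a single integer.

Event 1 (EXEC): [MAIN] PC=0: INC 4 -> ACC=4
Event 2 (EXEC): [MAIN] PC=1: INC 4 -> ACC=8
Event 3 (EXEC): [MAIN] PC=2: DEC 5 -> ACC=3
Event 4 (EXEC): [MAIN] PC=3: INC 4 -> ACC=7
Event 5 (EXEC): [MAIN] PC=4: INC 1 -> ACC=8
Event 6 (EXEC): [MAIN] PC=5: HALT

Answer: 8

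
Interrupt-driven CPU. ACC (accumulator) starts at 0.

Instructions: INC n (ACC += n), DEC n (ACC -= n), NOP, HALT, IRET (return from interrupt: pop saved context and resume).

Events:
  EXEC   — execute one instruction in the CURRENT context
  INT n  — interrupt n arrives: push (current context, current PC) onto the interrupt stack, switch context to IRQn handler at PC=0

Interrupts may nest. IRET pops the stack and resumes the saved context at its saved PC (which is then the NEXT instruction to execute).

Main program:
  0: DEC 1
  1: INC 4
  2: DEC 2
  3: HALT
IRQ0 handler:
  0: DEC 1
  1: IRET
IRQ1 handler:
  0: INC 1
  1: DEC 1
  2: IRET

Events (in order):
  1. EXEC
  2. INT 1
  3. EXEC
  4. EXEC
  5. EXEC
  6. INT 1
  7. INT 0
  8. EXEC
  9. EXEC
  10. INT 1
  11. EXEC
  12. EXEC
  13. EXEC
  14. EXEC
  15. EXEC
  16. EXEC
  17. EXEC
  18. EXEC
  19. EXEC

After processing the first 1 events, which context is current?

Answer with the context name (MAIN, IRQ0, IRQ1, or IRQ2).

Event 1 (EXEC): [MAIN] PC=0: DEC 1 -> ACC=-1

Answer: MAIN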